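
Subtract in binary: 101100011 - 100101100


Align and subtract column by column (LSB to MSB, borrowing when needed):
  101100011
- 100101100
  ---------
  col 0: (1 - 0 borrow-in) - 0 → 1 - 0 = 1, borrow out 0
  col 1: (1 - 0 borrow-in) - 0 → 1 - 0 = 1, borrow out 0
  col 2: (0 - 0 borrow-in) - 1 → borrow from next column: (0+2) - 1 = 1, borrow out 1
  col 3: (0 - 1 borrow-in) - 1 → borrow from next column: (-1+2) - 1 = 0, borrow out 1
  col 4: (0 - 1 borrow-in) - 0 → borrow from next column: (-1+2) - 0 = 1, borrow out 1
  col 5: (1 - 1 borrow-in) - 1 → borrow from next column: (0+2) - 1 = 1, borrow out 1
  col 6: (1 - 1 borrow-in) - 0 → 0 - 0 = 0, borrow out 0
  col 7: (0 - 0 borrow-in) - 0 → 0 - 0 = 0, borrow out 0
  col 8: (1 - 0 borrow-in) - 1 → 1 - 1 = 0, borrow out 0
Reading bits MSB→LSB: 000110111
Strip leading zeros: 110111
= 110111


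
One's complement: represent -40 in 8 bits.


Original: 00101000
Invert all bits:
  bit 0: 0 → 1
  bit 1: 0 → 1
  bit 2: 1 → 0
  bit 3: 0 → 1
  bit 4: 1 → 0
  bit 5: 0 → 1
  bit 6: 0 → 1
  bit 7: 0 → 1
= 11010111


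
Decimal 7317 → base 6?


Divide by 6 repeatedly:
7317 ÷ 6 = 1219 remainder 3
1219 ÷ 6 = 203 remainder 1
203 ÷ 6 = 33 remainder 5
33 ÷ 6 = 5 remainder 3
5 ÷ 6 = 0 remainder 5
Reading remainders bottom-up:
= 53513


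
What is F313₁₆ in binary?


Each hex digit → 4 binary bits:
  F = 1111
  3 = 0011
  1 = 0001
  3 = 0011
Concatenate: 1111 0011 0001 0011
= 1111001100010011


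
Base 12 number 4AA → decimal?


Positional values (base 12):
  A × 12^0 = 10 × 1 = 10
  A × 12^1 = 10 × 12 = 120
  4 × 12^2 = 4 × 144 = 576
Sum = 10 + 120 + 576
= 706


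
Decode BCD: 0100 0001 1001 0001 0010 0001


Each 4-bit group → digit:
  0100 → 4
  0001 → 1
  1001 → 9
  0001 → 1
  0010 → 2
  0001 → 1
= 419121


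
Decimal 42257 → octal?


Divide by 8 repeatedly:
42257 ÷ 8 = 5282 remainder 1
5282 ÷ 8 = 660 remainder 2
660 ÷ 8 = 82 remainder 4
82 ÷ 8 = 10 remainder 2
10 ÷ 8 = 1 remainder 2
1 ÷ 8 = 0 remainder 1
Reading remainders bottom-up:
= 0o122421


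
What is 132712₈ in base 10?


Positional values:
Position 0: 2 × 8^0 = 2
Position 1: 1 × 8^1 = 8
Position 2: 7 × 8^2 = 448
Position 3: 2 × 8^3 = 1024
Position 4: 3 × 8^4 = 12288
Position 5: 1 × 8^5 = 32768
Sum = 2 + 8 + 448 + 1024 + 12288 + 32768
= 46538


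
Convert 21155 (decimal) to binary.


Divide by 2 repeatedly:
21155 ÷ 2 = 10577 remainder 1
10577 ÷ 2 = 5288 remainder 1
5288 ÷ 2 = 2644 remainder 0
2644 ÷ 2 = 1322 remainder 0
1322 ÷ 2 = 661 remainder 0
661 ÷ 2 = 330 remainder 1
330 ÷ 2 = 165 remainder 0
165 ÷ 2 = 82 remainder 1
82 ÷ 2 = 41 remainder 0
41 ÷ 2 = 20 remainder 1
20 ÷ 2 = 10 remainder 0
10 ÷ 2 = 5 remainder 0
5 ÷ 2 = 2 remainder 1
2 ÷ 2 = 1 remainder 0
1 ÷ 2 = 0 remainder 1
Reading remainders bottom-up:
= 101001010100011


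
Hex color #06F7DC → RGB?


Hex: #06F7DC
R = 06₁₆ = 6
G = F7₁₆ = 247
B = DC₁₆ = 220
= RGB(6, 247, 220)


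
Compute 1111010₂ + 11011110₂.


Align and add column by column (LSB to MSB, carry propagating):
  001111010
+ 011011110
  ---------
  col 0: 0 + 0 + 0 (carry in) = 0 → bit 0, carry out 0
  col 1: 1 + 1 + 0 (carry in) = 2 → bit 0, carry out 1
  col 2: 0 + 1 + 1 (carry in) = 2 → bit 0, carry out 1
  col 3: 1 + 1 + 1 (carry in) = 3 → bit 1, carry out 1
  col 4: 1 + 1 + 1 (carry in) = 3 → bit 1, carry out 1
  col 5: 1 + 0 + 1 (carry in) = 2 → bit 0, carry out 1
  col 6: 1 + 1 + 1 (carry in) = 3 → bit 1, carry out 1
  col 7: 0 + 1 + 1 (carry in) = 2 → bit 0, carry out 1
  col 8: 0 + 0 + 1 (carry in) = 1 → bit 1, carry out 0
Reading bits MSB→LSB: 101011000
Strip leading zeros: 101011000
= 101011000


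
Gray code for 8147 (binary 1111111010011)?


Binary: 1111111010011
Gray code: G = B XOR (B >> 1)
B >> 1 = 0111111101001
1111111010011 XOR 0111111101001:
  1 XOR 0 = 1
  1 XOR 1 = 0
  1 XOR 1 = 0
  1 XOR 1 = 0
  1 XOR 1 = 0
  1 XOR 1 = 0
  1 XOR 1 = 0
  0 XOR 1 = 1
  1 XOR 0 = 1
  0 XOR 1 = 1
  0 XOR 0 = 0
  1 XOR 0 = 1
  1 XOR 1 = 0
= 1000000111010


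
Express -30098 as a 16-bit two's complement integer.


Original: 0111010110010010
Step 1 - Invert all bits: 1000101001101101
Step 2 - Add 1: 1000101001101101 + 1
= 1000101001101110 (represents -30098)


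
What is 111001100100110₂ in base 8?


Group into 3-bit groups: 111001100100110
  111 = 7
  001 = 1
  100 = 4
  100 = 4
  110 = 6
= 0o71446


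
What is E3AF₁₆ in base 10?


Positional values:
Position 0: F × 16^0 = 15 × 1 = 15
Position 1: A × 16^1 = 10 × 16 = 160
Position 2: 3 × 16^2 = 3 × 256 = 768
Position 3: E × 16^3 = 14 × 4096 = 57344
Sum = 15 + 160 + 768 + 57344
= 58287


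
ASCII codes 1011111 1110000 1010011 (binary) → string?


Codes (binary): 1011111 1110000 1010011
Per-code ASCII lookup:
  1011111 = 95  (special character) → '_'
  1110000 = 112  (range 97-122: lowercase, 112 - 97 = 15) → 'p'
  1010011 = 83  (range 65-90: uppercase, 83 - 65 = 18) → 'S'
= '_pS'


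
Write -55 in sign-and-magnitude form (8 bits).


Sign bit: 1 (negative)
Magnitude: 55 = 0110111
= 10110111


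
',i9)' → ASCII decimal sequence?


String: ',i9)'  (4 characters)
Per-character ASCII lookup:
  ',': special character: ',' = 44
  'i': lowercase starts at 97: 'i' = 97 + 8 = 105
  '9': digits start at 48: '9' = 48 + 9 = 57
  ')': special character: ')' = 41
= 44 105 57 41


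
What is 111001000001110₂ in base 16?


Group into 4-bit nibbles: 0111001000001110
  0111 = 7
  0010 = 2
  0000 = 0
  1110 = E
= 0x720E


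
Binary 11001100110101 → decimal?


Positional values:
Bit 0: 1 × 2^0 = 1
Bit 2: 1 × 2^2 = 4
Bit 4: 1 × 2^4 = 16
Bit 5: 1 × 2^5 = 32
Bit 8: 1 × 2^8 = 256
Bit 9: 1 × 2^9 = 512
Bit 12: 1 × 2^12 = 4096
Bit 13: 1 × 2^13 = 8192
Sum = 1 + 4 + 16 + 32 + 256 + 512 + 4096 + 8192
= 13109


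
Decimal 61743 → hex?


Divide by 16 repeatedly:
61743 ÷ 16 = 3858 remainder 15 (F)
3858 ÷ 16 = 241 remainder 2 (2)
241 ÷ 16 = 15 remainder 1 (1)
15 ÷ 16 = 0 remainder 15 (F)
Reading remainders bottom-up:
= 0xF12F


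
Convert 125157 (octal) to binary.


Each octal digit → 3 binary bits:
  1 = 001
  2 = 010
  5 = 101
  1 = 001
  5 = 101
  7 = 111
Concatenate: 001 010 101 001 101 111
= 001010101001101111


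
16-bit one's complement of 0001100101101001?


Original: 0001100101101001
Invert all bits:
  bit 0: 0 → 1
  bit 1: 0 → 1
  bit 2: 0 → 1
  bit 3: 1 → 0
  bit 4: 1 → 0
  bit 5: 0 → 1
  bit 6: 0 → 1
  bit 7: 1 → 0
  bit 8: 0 → 1
  bit 9: 1 → 0
  bit 10: 1 → 0
  bit 11: 0 → 1
  bit 12: 1 → 0
  bit 13: 0 → 1
  bit 14: 0 → 1
  bit 15: 1 → 0
= 1110011010010110


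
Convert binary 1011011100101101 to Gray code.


Binary: 1011011100101101
Gray code: G = B XOR (B >> 1)
B >> 1 = 0101101110010110
1011011100101101 XOR 0101101110010110:
  1 XOR 0 = 1
  0 XOR 1 = 1
  1 XOR 0 = 1
  1 XOR 1 = 0
  0 XOR 1 = 1
  1 XOR 0 = 1
  1 XOR 1 = 0
  1 XOR 1 = 0
  0 XOR 1 = 1
  0 XOR 0 = 0
  1 XOR 0 = 1
  0 XOR 1 = 1
  1 XOR 0 = 1
  1 XOR 1 = 0
  0 XOR 1 = 1
  1 XOR 0 = 1
= 1110110010111011


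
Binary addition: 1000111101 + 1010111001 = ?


Align and add column by column (LSB to MSB, carry propagating):
  01000111101
+ 01010111001
  -----------
  col 0: 1 + 1 + 0 (carry in) = 2 → bit 0, carry out 1
  col 1: 0 + 0 + 1 (carry in) = 1 → bit 1, carry out 0
  col 2: 1 + 0 + 0 (carry in) = 1 → bit 1, carry out 0
  col 3: 1 + 1 + 0 (carry in) = 2 → bit 0, carry out 1
  col 4: 1 + 1 + 1 (carry in) = 3 → bit 1, carry out 1
  col 5: 1 + 1 + 1 (carry in) = 3 → bit 1, carry out 1
  col 6: 0 + 0 + 1 (carry in) = 1 → bit 1, carry out 0
  col 7: 0 + 1 + 0 (carry in) = 1 → bit 1, carry out 0
  col 8: 0 + 0 + 0 (carry in) = 0 → bit 0, carry out 0
  col 9: 1 + 1 + 0 (carry in) = 2 → bit 0, carry out 1
  col 10: 0 + 0 + 1 (carry in) = 1 → bit 1, carry out 0
Reading bits MSB→LSB: 10011110110
Strip leading zeros: 10011110110
= 10011110110


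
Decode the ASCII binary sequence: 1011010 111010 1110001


Codes (binary): 1011010 111010 1110001
Per-code ASCII lookup:
  1011010 = 90  (range 65-90: uppercase, 90 - 65 = 25) → 'Z'
  111010 = 58  (special character) → ':'
  1110001 = 113  (range 97-122: lowercase, 113 - 97 = 16) → 'q'
= 'Z:q'


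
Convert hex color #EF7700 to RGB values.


Hex: #EF7700
R = EF₁₆ = 239
G = 77₁₆ = 119
B = 00₁₆ = 0
= RGB(239, 119, 0)


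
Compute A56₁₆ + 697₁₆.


Align and add column by column (LSB to MSB, each column mod 16 with carry):
  0A56
+ 0697
  ----
  col 0: 6(6) + 7(7) + 0 (carry in) = 13 → D(13), carry out 0
  col 1: 5(5) + 9(9) + 0 (carry in) = 14 → E(14), carry out 0
  col 2: A(10) + 6(6) + 0 (carry in) = 16 → 0(0), carry out 1
  col 3: 0(0) + 0(0) + 1 (carry in) = 1 → 1(1), carry out 0
Reading digits MSB→LSB: 10ED
Strip leading zeros: 10ED
= 0x10ED


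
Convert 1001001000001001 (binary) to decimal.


Positional values:
Bit 0: 1 × 2^0 = 1
Bit 3: 1 × 2^3 = 8
Bit 9: 1 × 2^9 = 512
Bit 12: 1 × 2^12 = 4096
Bit 15: 1 × 2^15 = 32768
Sum = 1 + 8 + 512 + 4096 + 32768
= 37385


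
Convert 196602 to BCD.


Each digit → 4-bit binary:
  1 → 0001
  9 → 1001
  6 → 0110
  6 → 0110
  0 → 0000
  2 → 0010
= 0001 1001 0110 0110 0000 0010


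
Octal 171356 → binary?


Each octal digit → 3 binary bits:
  1 = 001
  7 = 111
  1 = 001
  3 = 011
  5 = 101
  6 = 110
Concatenate: 001 111 001 011 101 110
= 001111001011101110


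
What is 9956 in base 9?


Divide by 9 repeatedly:
9956 ÷ 9 = 1106 remainder 2
1106 ÷ 9 = 122 remainder 8
122 ÷ 9 = 13 remainder 5
13 ÷ 9 = 1 remainder 4
1 ÷ 9 = 0 remainder 1
Reading remainders bottom-up:
= 14582


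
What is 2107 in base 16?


Divide by 16 repeatedly:
2107 ÷ 16 = 131 remainder 11 (B)
131 ÷ 16 = 8 remainder 3 (3)
8 ÷ 16 = 0 remainder 8 (8)
Reading remainders bottom-up:
= 0x83B


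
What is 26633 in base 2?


Divide by 2 repeatedly:
26633 ÷ 2 = 13316 remainder 1
13316 ÷ 2 = 6658 remainder 0
6658 ÷ 2 = 3329 remainder 0
3329 ÷ 2 = 1664 remainder 1
1664 ÷ 2 = 832 remainder 0
832 ÷ 2 = 416 remainder 0
416 ÷ 2 = 208 remainder 0
208 ÷ 2 = 104 remainder 0
104 ÷ 2 = 52 remainder 0
52 ÷ 2 = 26 remainder 0
26 ÷ 2 = 13 remainder 0
13 ÷ 2 = 6 remainder 1
6 ÷ 2 = 3 remainder 0
3 ÷ 2 = 1 remainder 1
1 ÷ 2 = 0 remainder 1
Reading remainders bottom-up:
= 110100000001001


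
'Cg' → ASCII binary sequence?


String: 'Cg'  (2 characters)
Per-character ASCII lookup:
  'C': uppercase starts at 65: 'C' = 65 + 2 = 67 → 1000011
  'g': lowercase starts at 97: 'g' = 97 + 6 = 103 → 1100111
= 1000011 1100111


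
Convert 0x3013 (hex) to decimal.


Positional values:
Position 0: 3 × 16^0 = 3 × 1 = 3
Position 1: 1 × 16^1 = 1 × 16 = 16
Position 2: 0 × 16^2 = 0 × 256 = 0
Position 3: 3 × 16^3 = 3 × 4096 = 12288
Sum = 3 + 16 + 0 + 12288
= 12307


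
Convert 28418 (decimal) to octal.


Divide by 8 repeatedly:
28418 ÷ 8 = 3552 remainder 2
3552 ÷ 8 = 444 remainder 0
444 ÷ 8 = 55 remainder 4
55 ÷ 8 = 6 remainder 7
6 ÷ 8 = 0 remainder 6
Reading remainders bottom-up:
= 0o67402


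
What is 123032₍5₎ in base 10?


Positional values (base 5):
  2 × 5^0 = 2 × 1 = 2
  3 × 5^1 = 3 × 5 = 15
  0 × 5^2 = 0 × 25 = 0
  3 × 5^3 = 3 × 125 = 375
  2 × 5^4 = 2 × 625 = 1250
  1 × 5^5 = 1 × 3125 = 3125
Sum = 2 + 15 + 0 + 375 + 1250 + 3125
= 4767


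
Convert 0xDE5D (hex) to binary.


Each hex digit → 4 binary bits:
  D = 1101
  E = 1110
  5 = 0101
  D = 1101
Concatenate: 1101 1110 0101 1101
= 1101111001011101


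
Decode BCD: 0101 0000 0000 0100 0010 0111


Each 4-bit group → digit:
  0101 → 5
  0000 → 0
  0000 → 0
  0100 → 4
  0010 → 2
  0111 → 7
= 500427


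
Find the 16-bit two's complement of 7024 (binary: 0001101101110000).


Original: 0001101101110000
Step 1 - Invert all bits: 1110010010001111
Step 2 - Add 1: 1110010010001111 + 1
= 1110010010010000 (represents -7024)


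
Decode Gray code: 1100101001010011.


Gray code: 1100101001010011
MSB stays the same: 1
Each subsequent bit = prev_binary XOR current_gray:
  B[1] = 1 XOR 1 = 0
  B[2] = 0 XOR 0 = 0
  B[3] = 0 XOR 0 = 0
  B[4] = 0 XOR 1 = 1
  B[5] = 1 XOR 0 = 1
  B[6] = 1 XOR 1 = 0
  B[7] = 0 XOR 0 = 0
  B[8] = 0 XOR 0 = 0
  B[9] = 0 XOR 1 = 1
  B[10] = 1 XOR 0 = 1
  B[11] = 1 XOR 1 = 0
  B[12] = 0 XOR 0 = 0
  B[13] = 0 XOR 0 = 0
  B[14] = 0 XOR 1 = 1
  B[15] = 1 XOR 1 = 0
= 1000110001100010 (35938 decimal)


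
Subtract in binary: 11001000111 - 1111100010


Align and subtract column by column (LSB to MSB, borrowing when needed):
  11001000111
- 01111100010
  -----------
  col 0: (1 - 0 borrow-in) - 0 → 1 - 0 = 1, borrow out 0
  col 1: (1 - 0 borrow-in) - 1 → 1 - 1 = 0, borrow out 0
  col 2: (1 - 0 borrow-in) - 0 → 1 - 0 = 1, borrow out 0
  col 3: (0 - 0 borrow-in) - 0 → 0 - 0 = 0, borrow out 0
  col 4: (0 - 0 borrow-in) - 0 → 0 - 0 = 0, borrow out 0
  col 5: (0 - 0 borrow-in) - 1 → borrow from next column: (0+2) - 1 = 1, borrow out 1
  col 6: (1 - 1 borrow-in) - 1 → borrow from next column: (0+2) - 1 = 1, borrow out 1
  col 7: (0 - 1 borrow-in) - 1 → borrow from next column: (-1+2) - 1 = 0, borrow out 1
  col 8: (0 - 1 borrow-in) - 1 → borrow from next column: (-1+2) - 1 = 0, borrow out 1
  col 9: (1 - 1 borrow-in) - 1 → borrow from next column: (0+2) - 1 = 1, borrow out 1
  col 10: (1 - 1 borrow-in) - 0 → 0 - 0 = 0, borrow out 0
Reading bits MSB→LSB: 01001100101
Strip leading zeros: 1001100101
= 1001100101


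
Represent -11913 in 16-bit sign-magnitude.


Sign bit: 1 (negative)
Magnitude: 11913 = 010111010001001
= 1010111010001001


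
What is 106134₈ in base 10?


Positional values:
Position 0: 4 × 8^0 = 4
Position 1: 3 × 8^1 = 24
Position 2: 1 × 8^2 = 64
Position 3: 6 × 8^3 = 3072
Position 4: 0 × 8^4 = 0
Position 5: 1 × 8^5 = 32768
Sum = 4 + 24 + 64 + 3072 + 0 + 32768
= 35932


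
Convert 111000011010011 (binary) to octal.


Group into 3-bit groups: 111000011010011
  111 = 7
  000 = 0
  011 = 3
  010 = 2
  011 = 3
= 0o70323


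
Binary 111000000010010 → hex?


Group into 4-bit nibbles: 0111000000010010
  0111 = 7
  0000 = 0
  0001 = 1
  0010 = 2
= 0x7012


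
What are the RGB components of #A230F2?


Hex: #A230F2
R = A2₁₆ = 162
G = 30₁₆ = 48
B = F2₁₆ = 242
= RGB(162, 48, 242)


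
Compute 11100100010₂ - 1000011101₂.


Align and subtract column by column (LSB to MSB, borrowing when needed):
  11100100010
- 01000011101
  -----------
  col 0: (0 - 0 borrow-in) - 1 → borrow from next column: (0+2) - 1 = 1, borrow out 1
  col 1: (1 - 1 borrow-in) - 0 → 0 - 0 = 0, borrow out 0
  col 2: (0 - 0 borrow-in) - 1 → borrow from next column: (0+2) - 1 = 1, borrow out 1
  col 3: (0 - 1 borrow-in) - 1 → borrow from next column: (-1+2) - 1 = 0, borrow out 1
  col 4: (0 - 1 borrow-in) - 1 → borrow from next column: (-1+2) - 1 = 0, borrow out 1
  col 5: (1 - 1 borrow-in) - 0 → 0 - 0 = 0, borrow out 0
  col 6: (0 - 0 borrow-in) - 0 → 0 - 0 = 0, borrow out 0
  col 7: (0 - 0 borrow-in) - 0 → 0 - 0 = 0, borrow out 0
  col 8: (1 - 0 borrow-in) - 0 → 1 - 0 = 1, borrow out 0
  col 9: (1 - 0 borrow-in) - 1 → 1 - 1 = 0, borrow out 0
  col 10: (1 - 0 borrow-in) - 0 → 1 - 0 = 1, borrow out 0
Reading bits MSB→LSB: 10100000101
Strip leading zeros: 10100000101
= 10100000101


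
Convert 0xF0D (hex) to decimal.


Positional values:
Position 0: D × 16^0 = 13 × 1 = 13
Position 1: 0 × 16^1 = 0 × 16 = 0
Position 2: F × 16^2 = 15 × 256 = 3840
Sum = 13 + 0 + 3840
= 3853


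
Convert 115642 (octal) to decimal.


Positional values:
Position 0: 2 × 8^0 = 2
Position 1: 4 × 8^1 = 32
Position 2: 6 × 8^2 = 384
Position 3: 5 × 8^3 = 2560
Position 4: 1 × 8^4 = 4096
Position 5: 1 × 8^5 = 32768
Sum = 2 + 32 + 384 + 2560 + 4096 + 32768
= 39842


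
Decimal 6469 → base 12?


Divide by 12 repeatedly:
6469 ÷ 12 = 539 remainder 1
539 ÷ 12 = 44 remainder 11
44 ÷ 12 = 3 remainder 8
3 ÷ 12 = 0 remainder 3
Reading remainders bottom-up:
= 38B1


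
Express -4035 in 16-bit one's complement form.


Original: 0000111111000011
Invert all bits:
  bit 0: 0 → 1
  bit 1: 0 → 1
  bit 2: 0 → 1
  bit 3: 0 → 1
  bit 4: 1 → 0
  bit 5: 1 → 0
  bit 6: 1 → 0
  bit 7: 1 → 0
  bit 8: 1 → 0
  bit 9: 1 → 0
  bit 10: 0 → 1
  bit 11: 0 → 1
  bit 12: 0 → 1
  bit 13: 0 → 1
  bit 14: 1 → 0
  bit 15: 1 → 0
= 1111000000111100


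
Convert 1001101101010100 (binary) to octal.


Group into 3-bit groups: 001001101101010100
  001 = 1
  001 = 1
  101 = 5
  101 = 5
  010 = 2
  100 = 4
= 0o115524


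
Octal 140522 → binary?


Each octal digit → 3 binary bits:
  1 = 001
  4 = 100
  0 = 000
  5 = 101
  2 = 010
  2 = 010
Concatenate: 001 100 000 101 010 010
= 001100000101010010


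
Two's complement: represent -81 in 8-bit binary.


Original: 01010001
Step 1 - Invert all bits: 10101110
Step 2 - Add 1: 10101110 + 1
= 10101111 (represents -81)


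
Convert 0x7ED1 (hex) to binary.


Each hex digit → 4 binary bits:
  7 = 0111
  E = 1110
  D = 1101
  1 = 0001
Concatenate: 0111 1110 1101 0001
= 0111111011010001


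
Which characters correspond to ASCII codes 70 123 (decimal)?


Codes (decimal): 70 123
Per-code ASCII lookup:
  70  (range 65-90: uppercase, 70 - 65 = 5) → 'F'
  123  (special character) → '{'
= 'F{'


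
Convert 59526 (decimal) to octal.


Divide by 8 repeatedly:
59526 ÷ 8 = 7440 remainder 6
7440 ÷ 8 = 930 remainder 0
930 ÷ 8 = 116 remainder 2
116 ÷ 8 = 14 remainder 4
14 ÷ 8 = 1 remainder 6
1 ÷ 8 = 0 remainder 1
Reading remainders bottom-up:
= 0o164206


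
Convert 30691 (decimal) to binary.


Divide by 2 repeatedly:
30691 ÷ 2 = 15345 remainder 1
15345 ÷ 2 = 7672 remainder 1
7672 ÷ 2 = 3836 remainder 0
3836 ÷ 2 = 1918 remainder 0
1918 ÷ 2 = 959 remainder 0
959 ÷ 2 = 479 remainder 1
479 ÷ 2 = 239 remainder 1
239 ÷ 2 = 119 remainder 1
119 ÷ 2 = 59 remainder 1
59 ÷ 2 = 29 remainder 1
29 ÷ 2 = 14 remainder 1
14 ÷ 2 = 7 remainder 0
7 ÷ 2 = 3 remainder 1
3 ÷ 2 = 1 remainder 1
1 ÷ 2 = 0 remainder 1
Reading remainders bottom-up:
= 111011111100011


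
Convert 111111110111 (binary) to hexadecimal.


Group into 4-bit nibbles: 111111110111
  1111 = F
  1111 = F
  0111 = 7
= 0xFF7


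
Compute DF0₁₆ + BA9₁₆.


Align and add column by column (LSB to MSB, each column mod 16 with carry):
  0DF0
+ 0BA9
  ----
  col 0: 0(0) + 9(9) + 0 (carry in) = 9 → 9(9), carry out 0
  col 1: F(15) + A(10) + 0 (carry in) = 25 → 9(9), carry out 1
  col 2: D(13) + B(11) + 1 (carry in) = 25 → 9(9), carry out 1
  col 3: 0(0) + 0(0) + 1 (carry in) = 1 → 1(1), carry out 0
Reading digits MSB→LSB: 1999
Strip leading zeros: 1999
= 0x1999


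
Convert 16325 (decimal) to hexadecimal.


Divide by 16 repeatedly:
16325 ÷ 16 = 1020 remainder 5 (5)
1020 ÷ 16 = 63 remainder 12 (C)
63 ÷ 16 = 3 remainder 15 (F)
3 ÷ 16 = 0 remainder 3 (3)
Reading remainders bottom-up:
= 0x3FC5


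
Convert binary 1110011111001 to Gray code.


Binary: 1110011111001
Gray code: G = B XOR (B >> 1)
B >> 1 = 0111001111100
1110011111001 XOR 0111001111100:
  1 XOR 0 = 1
  1 XOR 1 = 0
  1 XOR 1 = 0
  0 XOR 1 = 1
  0 XOR 0 = 0
  1 XOR 0 = 1
  1 XOR 1 = 0
  1 XOR 1 = 0
  1 XOR 1 = 0
  1 XOR 1 = 0
  0 XOR 1 = 1
  0 XOR 0 = 0
  1 XOR 0 = 1
= 1001010000101


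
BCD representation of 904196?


Each digit → 4-bit binary:
  9 → 1001
  0 → 0000
  4 → 0100
  1 → 0001
  9 → 1001
  6 → 0110
= 1001 0000 0100 0001 1001 0110


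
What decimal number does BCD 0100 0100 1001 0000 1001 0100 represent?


Each 4-bit group → digit:
  0100 → 4
  0100 → 4
  1001 → 9
  0000 → 0
  1001 → 9
  0100 → 4
= 449094


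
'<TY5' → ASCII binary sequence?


String: '<TY5'  (4 characters)
Per-character ASCII lookup:
  '<': special character: '<' = 60 → 111100
  'T': uppercase starts at 65: 'T' = 65 + 19 = 84 → 1010100
  'Y': uppercase starts at 65: 'Y' = 65 + 24 = 89 → 1011001
  '5': digits start at 48: '5' = 48 + 5 = 53 → 110101
= 111100 1010100 1011001 110101


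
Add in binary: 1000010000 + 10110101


Align and add column by column (LSB to MSB, carry propagating):
  01000010000
+ 00010110101
  -----------
  col 0: 0 + 1 + 0 (carry in) = 1 → bit 1, carry out 0
  col 1: 0 + 0 + 0 (carry in) = 0 → bit 0, carry out 0
  col 2: 0 + 1 + 0 (carry in) = 1 → bit 1, carry out 0
  col 3: 0 + 0 + 0 (carry in) = 0 → bit 0, carry out 0
  col 4: 1 + 1 + 0 (carry in) = 2 → bit 0, carry out 1
  col 5: 0 + 1 + 1 (carry in) = 2 → bit 0, carry out 1
  col 6: 0 + 0 + 1 (carry in) = 1 → bit 1, carry out 0
  col 7: 0 + 1 + 0 (carry in) = 1 → bit 1, carry out 0
  col 8: 0 + 0 + 0 (carry in) = 0 → bit 0, carry out 0
  col 9: 1 + 0 + 0 (carry in) = 1 → bit 1, carry out 0
  col 10: 0 + 0 + 0 (carry in) = 0 → bit 0, carry out 0
Reading bits MSB→LSB: 01011000101
Strip leading zeros: 1011000101
= 1011000101


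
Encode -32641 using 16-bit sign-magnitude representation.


Sign bit: 1 (negative)
Magnitude: 32641 = 111111110000001
= 1111111110000001


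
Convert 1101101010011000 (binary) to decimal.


Positional values:
Bit 3: 1 × 2^3 = 8
Bit 4: 1 × 2^4 = 16
Bit 7: 1 × 2^7 = 128
Bit 9: 1 × 2^9 = 512
Bit 11: 1 × 2^11 = 2048
Bit 12: 1 × 2^12 = 4096
Bit 14: 1 × 2^14 = 16384
Bit 15: 1 × 2^15 = 32768
Sum = 8 + 16 + 128 + 512 + 2048 + 4096 + 16384 + 32768
= 55960


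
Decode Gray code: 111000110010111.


Gray code: 111000110010111
MSB stays the same: 1
Each subsequent bit = prev_binary XOR current_gray:
  B[1] = 1 XOR 1 = 0
  B[2] = 0 XOR 1 = 1
  B[3] = 1 XOR 0 = 1
  B[4] = 1 XOR 0 = 1
  B[5] = 1 XOR 0 = 1
  B[6] = 1 XOR 1 = 0
  B[7] = 0 XOR 1 = 1
  B[8] = 1 XOR 0 = 1
  B[9] = 1 XOR 0 = 1
  B[10] = 1 XOR 1 = 0
  B[11] = 0 XOR 0 = 0
  B[12] = 0 XOR 1 = 1
  B[13] = 1 XOR 1 = 0
  B[14] = 0 XOR 1 = 1
= 101111011100101 (24293 decimal)


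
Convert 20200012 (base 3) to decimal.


Positional values (base 3):
  2 × 3^0 = 2 × 1 = 2
  1 × 3^1 = 1 × 3 = 3
  0 × 3^2 = 0 × 9 = 0
  0 × 3^3 = 0 × 27 = 0
  0 × 3^4 = 0 × 81 = 0
  2 × 3^5 = 2 × 243 = 486
  0 × 3^6 = 0 × 729 = 0
  2 × 3^7 = 2 × 2187 = 4374
Sum = 2 + 3 + 0 + 0 + 0 + 486 + 0 + 4374
= 4865


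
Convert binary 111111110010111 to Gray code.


Binary: 111111110010111
Gray code: G = B XOR (B >> 1)
B >> 1 = 011111111001011
111111110010111 XOR 011111111001011:
  1 XOR 0 = 1
  1 XOR 1 = 0
  1 XOR 1 = 0
  1 XOR 1 = 0
  1 XOR 1 = 0
  1 XOR 1 = 0
  1 XOR 1 = 0
  1 XOR 1 = 0
  0 XOR 1 = 1
  0 XOR 0 = 0
  1 XOR 0 = 1
  0 XOR 1 = 1
  1 XOR 0 = 1
  1 XOR 1 = 0
  1 XOR 1 = 0
= 100000001011100


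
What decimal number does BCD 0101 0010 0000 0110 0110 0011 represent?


Each 4-bit group → digit:
  0101 → 5
  0010 → 2
  0000 → 0
  0110 → 6
  0110 → 6
  0011 → 3
= 520663


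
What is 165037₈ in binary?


Each octal digit → 3 binary bits:
  1 = 001
  6 = 110
  5 = 101
  0 = 000
  3 = 011
  7 = 111
Concatenate: 001 110 101 000 011 111
= 001110101000011111


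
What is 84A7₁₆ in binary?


Each hex digit → 4 binary bits:
  8 = 1000
  4 = 0100
  A = 1010
  7 = 0111
Concatenate: 1000 0100 1010 0111
= 1000010010100111


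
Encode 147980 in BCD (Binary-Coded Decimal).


Each digit → 4-bit binary:
  1 → 0001
  4 → 0100
  7 → 0111
  9 → 1001
  8 → 1000
  0 → 0000
= 0001 0100 0111 1001 1000 0000


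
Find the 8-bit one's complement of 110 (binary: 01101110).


Original: 01101110
Invert all bits:
  bit 0: 0 → 1
  bit 1: 1 → 0
  bit 2: 1 → 0
  bit 3: 0 → 1
  bit 4: 1 → 0
  bit 5: 1 → 0
  bit 6: 1 → 0
  bit 7: 0 → 1
= 10010001


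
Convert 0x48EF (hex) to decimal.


Positional values:
Position 0: F × 16^0 = 15 × 1 = 15
Position 1: E × 16^1 = 14 × 16 = 224
Position 2: 8 × 16^2 = 8 × 256 = 2048
Position 3: 4 × 16^3 = 4 × 4096 = 16384
Sum = 15 + 224 + 2048 + 16384
= 18671


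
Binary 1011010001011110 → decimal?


Positional values:
Bit 1: 1 × 2^1 = 2
Bit 2: 1 × 2^2 = 4
Bit 3: 1 × 2^3 = 8
Bit 4: 1 × 2^4 = 16
Bit 6: 1 × 2^6 = 64
Bit 10: 1 × 2^10 = 1024
Bit 12: 1 × 2^12 = 4096
Bit 13: 1 × 2^13 = 8192
Bit 15: 1 × 2^15 = 32768
Sum = 2 + 4 + 8 + 16 + 64 + 1024 + 4096 + 8192 + 32768
= 46174


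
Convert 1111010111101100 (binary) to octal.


Group into 3-bit groups: 001111010111101100
  001 = 1
  111 = 7
  010 = 2
  111 = 7
  101 = 5
  100 = 4
= 0o172754


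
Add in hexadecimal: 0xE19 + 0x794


Align and add column by column (LSB to MSB, each column mod 16 with carry):
  0E19
+ 0794
  ----
  col 0: 9(9) + 4(4) + 0 (carry in) = 13 → D(13), carry out 0
  col 1: 1(1) + 9(9) + 0 (carry in) = 10 → A(10), carry out 0
  col 2: E(14) + 7(7) + 0 (carry in) = 21 → 5(5), carry out 1
  col 3: 0(0) + 0(0) + 1 (carry in) = 1 → 1(1), carry out 0
Reading digits MSB→LSB: 15AD
Strip leading zeros: 15AD
= 0x15AD


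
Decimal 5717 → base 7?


Divide by 7 repeatedly:
5717 ÷ 7 = 816 remainder 5
816 ÷ 7 = 116 remainder 4
116 ÷ 7 = 16 remainder 4
16 ÷ 7 = 2 remainder 2
2 ÷ 7 = 0 remainder 2
Reading remainders bottom-up:
= 22445


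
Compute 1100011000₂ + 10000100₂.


Align and add column by column (LSB to MSB, carry propagating):
  01100011000
+ 00010000100
  -----------
  col 0: 0 + 0 + 0 (carry in) = 0 → bit 0, carry out 0
  col 1: 0 + 0 + 0 (carry in) = 0 → bit 0, carry out 0
  col 2: 0 + 1 + 0 (carry in) = 1 → bit 1, carry out 0
  col 3: 1 + 0 + 0 (carry in) = 1 → bit 1, carry out 0
  col 4: 1 + 0 + 0 (carry in) = 1 → bit 1, carry out 0
  col 5: 0 + 0 + 0 (carry in) = 0 → bit 0, carry out 0
  col 6: 0 + 0 + 0 (carry in) = 0 → bit 0, carry out 0
  col 7: 0 + 1 + 0 (carry in) = 1 → bit 1, carry out 0
  col 8: 1 + 0 + 0 (carry in) = 1 → bit 1, carry out 0
  col 9: 1 + 0 + 0 (carry in) = 1 → bit 1, carry out 0
  col 10: 0 + 0 + 0 (carry in) = 0 → bit 0, carry out 0
Reading bits MSB→LSB: 01110011100
Strip leading zeros: 1110011100
= 1110011100


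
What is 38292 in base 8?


Divide by 8 repeatedly:
38292 ÷ 8 = 4786 remainder 4
4786 ÷ 8 = 598 remainder 2
598 ÷ 8 = 74 remainder 6
74 ÷ 8 = 9 remainder 2
9 ÷ 8 = 1 remainder 1
1 ÷ 8 = 0 remainder 1
Reading remainders bottom-up:
= 0o112624


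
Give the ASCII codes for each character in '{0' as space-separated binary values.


String: '{0'  (2 characters)
Per-character ASCII lookup:
  '{': special character: '{' = 123 → 1111011
  '0': digits start at 48: '0' = 48 + 0 = 48 → 110000
= 1111011 110000


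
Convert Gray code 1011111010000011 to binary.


Gray code: 1011111010000011
MSB stays the same: 1
Each subsequent bit = prev_binary XOR current_gray:
  B[1] = 1 XOR 0 = 1
  B[2] = 1 XOR 1 = 0
  B[3] = 0 XOR 1 = 1
  B[4] = 1 XOR 1 = 0
  B[5] = 0 XOR 1 = 1
  B[6] = 1 XOR 1 = 0
  B[7] = 0 XOR 0 = 0
  B[8] = 0 XOR 1 = 1
  B[9] = 1 XOR 0 = 1
  B[10] = 1 XOR 0 = 1
  B[11] = 1 XOR 0 = 1
  B[12] = 1 XOR 0 = 1
  B[13] = 1 XOR 0 = 1
  B[14] = 1 XOR 1 = 0
  B[15] = 0 XOR 1 = 1
= 1101010011111101 (54525 decimal)


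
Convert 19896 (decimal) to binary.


Divide by 2 repeatedly:
19896 ÷ 2 = 9948 remainder 0
9948 ÷ 2 = 4974 remainder 0
4974 ÷ 2 = 2487 remainder 0
2487 ÷ 2 = 1243 remainder 1
1243 ÷ 2 = 621 remainder 1
621 ÷ 2 = 310 remainder 1
310 ÷ 2 = 155 remainder 0
155 ÷ 2 = 77 remainder 1
77 ÷ 2 = 38 remainder 1
38 ÷ 2 = 19 remainder 0
19 ÷ 2 = 9 remainder 1
9 ÷ 2 = 4 remainder 1
4 ÷ 2 = 2 remainder 0
2 ÷ 2 = 1 remainder 0
1 ÷ 2 = 0 remainder 1
Reading remainders bottom-up:
= 100110110111000


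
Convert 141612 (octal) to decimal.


Positional values:
Position 0: 2 × 8^0 = 2
Position 1: 1 × 8^1 = 8
Position 2: 6 × 8^2 = 384
Position 3: 1 × 8^3 = 512
Position 4: 4 × 8^4 = 16384
Position 5: 1 × 8^5 = 32768
Sum = 2 + 8 + 384 + 512 + 16384 + 32768
= 50058


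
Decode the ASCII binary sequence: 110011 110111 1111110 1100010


Codes (binary): 110011 110111 1111110 1100010
Per-code ASCII lookup:
  110011 = 51  (range 48-57: digits, 51 - 48 = 3) → '3'
  110111 = 55  (range 48-57: digits, 55 - 48 = 7) → '7'
  1111110 = 126  (special character) → '~'
  1100010 = 98  (range 97-122: lowercase, 98 - 97 = 1) → 'b'
= '37~b'


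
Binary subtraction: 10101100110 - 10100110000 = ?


Align and subtract column by column (LSB to MSB, borrowing when needed):
  10101100110
- 10100110000
  -----------
  col 0: (0 - 0 borrow-in) - 0 → 0 - 0 = 0, borrow out 0
  col 1: (1 - 0 borrow-in) - 0 → 1 - 0 = 1, borrow out 0
  col 2: (1 - 0 borrow-in) - 0 → 1 - 0 = 1, borrow out 0
  col 3: (0 - 0 borrow-in) - 0 → 0 - 0 = 0, borrow out 0
  col 4: (0 - 0 borrow-in) - 1 → borrow from next column: (0+2) - 1 = 1, borrow out 1
  col 5: (1 - 1 borrow-in) - 1 → borrow from next column: (0+2) - 1 = 1, borrow out 1
  col 6: (1 - 1 borrow-in) - 0 → 0 - 0 = 0, borrow out 0
  col 7: (0 - 0 borrow-in) - 0 → 0 - 0 = 0, borrow out 0
  col 8: (1 - 0 borrow-in) - 1 → 1 - 1 = 0, borrow out 0
  col 9: (0 - 0 borrow-in) - 0 → 0 - 0 = 0, borrow out 0
  col 10: (1 - 0 borrow-in) - 1 → 1 - 1 = 0, borrow out 0
Reading bits MSB→LSB: 00000110110
Strip leading zeros: 110110
= 110110


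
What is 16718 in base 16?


Divide by 16 repeatedly:
16718 ÷ 16 = 1044 remainder 14 (E)
1044 ÷ 16 = 65 remainder 4 (4)
65 ÷ 16 = 4 remainder 1 (1)
4 ÷ 16 = 0 remainder 4 (4)
Reading remainders bottom-up:
= 0x414E


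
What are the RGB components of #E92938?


Hex: #E92938
R = E9₁₆ = 233
G = 29₁₆ = 41
B = 38₁₆ = 56
= RGB(233, 41, 56)


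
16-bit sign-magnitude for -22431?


Sign bit: 1 (negative)
Magnitude: 22431 = 101011110011111
= 1101011110011111


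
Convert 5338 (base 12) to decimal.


Positional values (base 12):
  8 × 12^0 = 8 × 1 = 8
  3 × 12^1 = 3 × 12 = 36
  3 × 12^2 = 3 × 144 = 432
  5 × 12^3 = 5 × 1728 = 8640
Sum = 8 + 36 + 432 + 8640
= 9116


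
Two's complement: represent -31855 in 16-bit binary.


Original: 0111110001101111
Step 1 - Invert all bits: 1000001110010000
Step 2 - Add 1: 1000001110010000 + 1
= 1000001110010001 (represents -31855)


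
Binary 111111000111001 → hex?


Group into 4-bit nibbles: 0111111000111001
  0111 = 7
  1110 = E
  0011 = 3
  1001 = 9
= 0x7E39


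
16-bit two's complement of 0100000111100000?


Original: 0100000111100000
Step 1 - Invert all bits: 1011111000011111
Step 2 - Add 1: 1011111000011111 + 1
= 1011111000100000 (represents -16864)


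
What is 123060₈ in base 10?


Positional values:
Position 0: 0 × 8^0 = 0
Position 1: 6 × 8^1 = 48
Position 2: 0 × 8^2 = 0
Position 3: 3 × 8^3 = 1536
Position 4: 2 × 8^4 = 8192
Position 5: 1 × 8^5 = 32768
Sum = 0 + 48 + 0 + 1536 + 8192 + 32768
= 42544


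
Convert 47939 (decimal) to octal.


Divide by 8 repeatedly:
47939 ÷ 8 = 5992 remainder 3
5992 ÷ 8 = 749 remainder 0
749 ÷ 8 = 93 remainder 5
93 ÷ 8 = 11 remainder 5
11 ÷ 8 = 1 remainder 3
1 ÷ 8 = 0 remainder 1
Reading remainders bottom-up:
= 0o135503


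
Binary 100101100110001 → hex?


Group into 4-bit nibbles: 0100101100110001
  0100 = 4
  1011 = B
  0011 = 3
  0001 = 1
= 0x4B31


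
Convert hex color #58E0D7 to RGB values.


Hex: #58E0D7
R = 58₁₆ = 88
G = E0₁₆ = 224
B = D7₁₆ = 215
= RGB(88, 224, 215)


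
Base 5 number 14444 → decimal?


Positional values (base 5):
  4 × 5^0 = 4 × 1 = 4
  4 × 5^1 = 4 × 5 = 20
  4 × 5^2 = 4 × 25 = 100
  4 × 5^3 = 4 × 125 = 500
  1 × 5^4 = 1 × 625 = 625
Sum = 4 + 20 + 100 + 500 + 625
= 1249


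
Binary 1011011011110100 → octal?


Group into 3-bit groups: 001011011011110100
  001 = 1
  011 = 3
  011 = 3
  011 = 3
  110 = 6
  100 = 4
= 0o133364


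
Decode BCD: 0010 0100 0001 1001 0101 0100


Each 4-bit group → digit:
  0010 → 2
  0100 → 4
  0001 → 1
  1001 → 9
  0101 → 5
  0100 → 4
= 241954


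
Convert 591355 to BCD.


Each digit → 4-bit binary:
  5 → 0101
  9 → 1001
  1 → 0001
  3 → 0011
  5 → 0101
  5 → 0101
= 0101 1001 0001 0011 0101 0101


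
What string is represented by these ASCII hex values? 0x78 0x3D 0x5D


Codes (hex): 0x78 0x3D 0x5D
Per-code ASCII lookup:
  0x78 = 120  (range 97-122: lowercase, 120 - 97 = 23) → 'x'
  0x3D = 61  (special character) → '='
  0x5D = 93  (special character) → ']'
= 'x=]'


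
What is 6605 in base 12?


Divide by 12 repeatedly:
6605 ÷ 12 = 550 remainder 5
550 ÷ 12 = 45 remainder 10
45 ÷ 12 = 3 remainder 9
3 ÷ 12 = 0 remainder 3
Reading remainders bottom-up:
= 39A5


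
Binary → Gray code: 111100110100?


Binary: 111100110100
Gray code: G = B XOR (B >> 1)
B >> 1 = 011110011010
111100110100 XOR 011110011010:
  1 XOR 0 = 1
  1 XOR 1 = 0
  1 XOR 1 = 0
  1 XOR 1 = 0
  0 XOR 1 = 1
  0 XOR 0 = 0
  1 XOR 0 = 1
  1 XOR 1 = 0
  0 XOR 1 = 1
  1 XOR 0 = 1
  0 XOR 1 = 1
  0 XOR 0 = 0
= 100010101110


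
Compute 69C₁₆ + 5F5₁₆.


Align and add column by column (LSB to MSB, each column mod 16 with carry):
  069C
+ 05F5
  ----
  col 0: C(12) + 5(5) + 0 (carry in) = 17 → 1(1), carry out 1
  col 1: 9(9) + F(15) + 1 (carry in) = 25 → 9(9), carry out 1
  col 2: 6(6) + 5(5) + 1 (carry in) = 12 → C(12), carry out 0
  col 3: 0(0) + 0(0) + 0 (carry in) = 0 → 0(0), carry out 0
Reading digits MSB→LSB: 0C91
Strip leading zeros: C91
= 0xC91


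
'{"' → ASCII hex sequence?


String: '{"'  (2 characters)
Per-character ASCII lookup:
  '{': special character: '{' = 123 → 0x7B
  '"': special character: '"' = 34 → 0x22
= 0x7B 0x22


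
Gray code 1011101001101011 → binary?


Gray code: 1011101001101011
MSB stays the same: 1
Each subsequent bit = prev_binary XOR current_gray:
  B[1] = 1 XOR 0 = 1
  B[2] = 1 XOR 1 = 0
  B[3] = 0 XOR 1 = 1
  B[4] = 1 XOR 1 = 0
  B[5] = 0 XOR 0 = 0
  B[6] = 0 XOR 1 = 1
  B[7] = 1 XOR 0 = 1
  B[8] = 1 XOR 0 = 1
  B[9] = 1 XOR 1 = 0
  B[10] = 0 XOR 1 = 1
  B[11] = 1 XOR 0 = 1
  B[12] = 1 XOR 1 = 0
  B[13] = 0 XOR 0 = 0
  B[14] = 0 XOR 1 = 1
  B[15] = 1 XOR 1 = 0
= 1101001110110010 (54194 decimal)


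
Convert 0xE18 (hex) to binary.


Each hex digit → 4 binary bits:
  E = 1110
  1 = 0001
  8 = 1000
Concatenate: 1110 0001 1000
= 111000011000


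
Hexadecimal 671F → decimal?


Positional values:
Position 0: F × 16^0 = 15 × 1 = 15
Position 1: 1 × 16^1 = 1 × 16 = 16
Position 2: 7 × 16^2 = 7 × 256 = 1792
Position 3: 6 × 16^3 = 6 × 4096 = 24576
Sum = 15 + 16 + 1792 + 24576
= 26399


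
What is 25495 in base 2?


Divide by 2 repeatedly:
25495 ÷ 2 = 12747 remainder 1
12747 ÷ 2 = 6373 remainder 1
6373 ÷ 2 = 3186 remainder 1
3186 ÷ 2 = 1593 remainder 0
1593 ÷ 2 = 796 remainder 1
796 ÷ 2 = 398 remainder 0
398 ÷ 2 = 199 remainder 0
199 ÷ 2 = 99 remainder 1
99 ÷ 2 = 49 remainder 1
49 ÷ 2 = 24 remainder 1
24 ÷ 2 = 12 remainder 0
12 ÷ 2 = 6 remainder 0
6 ÷ 2 = 3 remainder 0
3 ÷ 2 = 1 remainder 1
1 ÷ 2 = 0 remainder 1
Reading remainders bottom-up:
= 110001110010111


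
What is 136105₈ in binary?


Each octal digit → 3 binary bits:
  1 = 001
  3 = 011
  6 = 110
  1 = 001
  0 = 000
  5 = 101
Concatenate: 001 011 110 001 000 101
= 001011110001000101


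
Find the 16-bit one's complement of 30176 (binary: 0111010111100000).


Original: 0111010111100000
Invert all bits:
  bit 0: 0 → 1
  bit 1: 1 → 0
  bit 2: 1 → 0
  bit 3: 1 → 0
  bit 4: 0 → 1
  bit 5: 1 → 0
  bit 6: 0 → 1
  bit 7: 1 → 0
  bit 8: 1 → 0
  bit 9: 1 → 0
  bit 10: 1 → 0
  bit 11: 0 → 1
  bit 12: 0 → 1
  bit 13: 0 → 1
  bit 14: 0 → 1
  bit 15: 0 → 1
= 1000101000011111


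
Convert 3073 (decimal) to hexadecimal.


Divide by 16 repeatedly:
3073 ÷ 16 = 192 remainder 1 (1)
192 ÷ 16 = 12 remainder 0 (0)
12 ÷ 16 = 0 remainder 12 (C)
Reading remainders bottom-up:
= 0xC01


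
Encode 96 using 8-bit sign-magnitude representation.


Sign bit: 0 (positive)
Magnitude: 96 = 1100000
= 01100000


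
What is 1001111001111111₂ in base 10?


Positional values:
Bit 0: 1 × 2^0 = 1
Bit 1: 1 × 2^1 = 2
Bit 2: 1 × 2^2 = 4
Bit 3: 1 × 2^3 = 8
Bit 4: 1 × 2^4 = 16
Bit 5: 1 × 2^5 = 32
Bit 6: 1 × 2^6 = 64
Bit 9: 1 × 2^9 = 512
Bit 10: 1 × 2^10 = 1024
Bit 11: 1 × 2^11 = 2048
Bit 12: 1 × 2^12 = 4096
Bit 15: 1 × 2^15 = 32768
Sum = 1 + 2 + 4 + 8 + 16 + 32 + 64 + 512 + 1024 + 2048 + 4096 + 32768
= 40575


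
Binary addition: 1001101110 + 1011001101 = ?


Align and add column by column (LSB to MSB, carry propagating):
  01001101110
+ 01011001101
  -----------
  col 0: 0 + 1 + 0 (carry in) = 1 → bit 1, carry out 0
  col 1: 1 + 0 + 0 (carry in) = 1 → bit 1, carry out 0
  col 2: 1 + 1 + 0 (carry in) = 2 → bit 0, carry out 1
  col 3: 1 + 1 + 1 (carry in) = 3 → bit 1, carry out 1
  col 4: 0 + 0 + 1 (carry in) = 1 → bit 1, carry out 0
  col 5: 1 + 0 + 0 (carry in) = 1 → bit 1, carry out 0
  col 6: 1 + 1 + 0 (carry in) = 2 → bit 0, carry out 1
  col 7: 0 + 1 + 1 (carry in) = 2 → bit 0, carry out 1
  col 8: 0 + 0 + 1 (carry in) = 1 → bit 1, carry out 0
  col 9: 1 + 1 + 0 (carry in) = 2 → bit 0, carry out 1
  col 10: 0 + 0 + 1 (carry in) = 1 → bit 1, carry out 0
Reading bits MSB→LSB: 10100111011
Strip leading zeros: 10100111011
= 10100111011


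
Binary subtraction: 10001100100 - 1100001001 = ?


Align and subtract column by column (LSB to MSB, borrowing when needed):
  10001100100
- 01100001001
  -----------
  col 0: (0 - 0 borrow-in) - 1 → borrow from next column: (0+2) - 1 = 1, borrow out 1
  col 1: (0 - 1 borrow-in) - 0 → borrow from next column: (-1+2) - 0 = 1, borrow out 1
  col 2: (1 - 1 borrow-in) - 0 → 0 - 0 = 0, borrow out 0
  col 3: (0 - 0 borrow-in) - 1 → borrow from next column: (0+2) - 1 = 1, borrow out 1
  col 4: (0 - 1 borrow-in) - 0 → borrow from next column: (-1+2) - 0 = 1, borrow out 1
  col 5: (1 - 1 borrow-in) - 0 → 0 - 0 = 0, borrow out 0
  col 6: (1 - 0 borrow-in) - 0 → 1 - 0 = 1, borrow out 0
  col 7: (0 - 0 borrow-in) - 0 → 0 - 0 = 0, borrow out 0
  col 8: (0 - 0 borrow-in) - 1 → borrow from next column: (0+2) - 1 = 1, borrow out 1
  col 9: (0 - 1 borrow-in) - 1 → borrow from next column: (-1+2) - 1 = 0, borrow out 1
  col 10: (1 - 1 borrow-in) - 0 → 0 - 0 = 0, borrow out 0
Reading bits MSB→LSB: 00101011011
Strip leading zeros: 101011011
= 101011011


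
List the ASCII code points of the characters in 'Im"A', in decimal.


String: 'Im"A'  (4 characters)
Per-character ASCII lookup:
  'I': uppercase starts at 65: 'I' = 65 + 8 = 73
  'm': lowercase starts at 97: 'm' = 97 + 12 = 109
  '"': special character: '"' = 34
  'A': uppercase starts at 65: 'A' = 65 + 0 = 65
= 73 109 34 65


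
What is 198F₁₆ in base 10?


Positional values:
Position 0: F × 16^0 = 15 × 1 = 15
Position 1: 8 × 16^1 = 8 × 16 = 128
Position 2: 9 × 16^2 = 9 × 256 = 2304
Position 3: 1 × 16^3 = 1 × 4096 = 4096
Sum = 15 + 128 + 2304 + 4096
= 6543


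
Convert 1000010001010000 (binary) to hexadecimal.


Group into 4-bit nibbles: 1000010001010000
  1000 = 8
  0100 = 4
  0101 = 5
  0000 = 0
= 0x8450


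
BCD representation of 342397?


Each digit → 4-bit binary:
  3 → 0011
  4 → 0100
  2 → 0010
  3 → 0011
  9 → 1001
  7 → 0111
= 0011 0100 0010 0011 1001 0111


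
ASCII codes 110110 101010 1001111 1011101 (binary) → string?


Codes (binary): 110110 101010 1001111 1011101
Per-code ASCII lookup:
  110110 = 54  (range 48-57: digits, 54 - 48 = 6) → '6'
  101010 = 42  (special character) → '*'
  1001111 = 79  (range 65-90: uppercase, 79 - 65 = 14) → 'O'
  1011101 = 93  (special character) → ']'
= '6*O]'


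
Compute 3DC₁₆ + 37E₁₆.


Align and add column by column (LSB to MSB, each column mod 16 with carry):
  03DC
+ 037E
  ----
  col 0: C(12) + E(14) + 0 (carry in) = 26 → A(10), carry out 1
  col 1: D(13) + 7(7) + 1 (carry in) = 21 → 5(5), carry out 1
  col 2: 3(3) + 3(3) + 1 (carry in) = 7 → 7(7), carry out 0
  col 3: 0(0) + 0(0) + 0 (carry in) = 0 → 0(0), carry out 0
Reading digits MSB→LSB: 075A
Strip leading zeros: 75A
= 0x75A
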